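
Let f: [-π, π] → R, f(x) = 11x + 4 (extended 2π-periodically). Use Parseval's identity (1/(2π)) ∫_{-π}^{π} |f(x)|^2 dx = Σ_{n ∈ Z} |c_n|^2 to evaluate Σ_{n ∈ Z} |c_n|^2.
Σ |c_n|^2 = 121π^2/3 + 16

Expand and integrate term by term over [-π, π]:
  ∫ (11x)^2 dx = 121·(2π^3/3); ∫ 2·11·(4)·x dx = 0 (odd integrand); ∫ 4^2 dx = 16·2π.
So (1/(2π)) ∫_{-π}^{π} (11x + 4)^2 dx = 121π^2/3 + 16 = 121π^2/3 + 16.
Parseval ⇒ Σ |c_n|^2 = 121π^2/3 + 16.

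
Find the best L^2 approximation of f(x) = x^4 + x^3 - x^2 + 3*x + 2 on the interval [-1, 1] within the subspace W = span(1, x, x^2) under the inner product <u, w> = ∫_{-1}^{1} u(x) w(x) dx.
g(x) = -x^2/7 + 18*x/5 + 67/35

The best approximation g ∈ W is the orthogonal projection of f onto W. Writing g = a_0 + a_1 x + a_2 x^2, the coefficients solve the normal equations G · a = b where
  G_{ij} = <φ_i, φ_j> and b_i = <f, φ_i>, with φ_0 = 1, φ_1 = x, φ_2 = x^2.
G =
  [2, 0, 2/3]
  [0, 2/3, 0]
  [2/3, 0, 2/5],
b = (56/15, 12/5, 128/105).
Solving gives a_0 = 67/35, a_1 = 18/5, a_2 = -1/7, so
  g(x) = -x^2/7 + 18*x/5 + 67/35.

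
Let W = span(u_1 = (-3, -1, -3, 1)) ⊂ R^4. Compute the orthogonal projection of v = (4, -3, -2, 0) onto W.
proj_W(v) = (9/20, 3/20, 9/20, -3/20)

Set up U = [u_1 | ... | u_1] ∈ R^(4×1). The projector onto W = col(U) is P = U (U^T U)^(-1) U^T.
Compute U^T U =
  [20],
and U^T v = (-3).
Solve U^T U · c = U^T v for the coefficients: c = (-3/20). The projection is proj_W(v) = U c.
Check: (v - proj_W(v)) · u_1 = 0  (should be 0).
Result: proj_W(v) = (9/20, 3/20, 9/20, -3/20).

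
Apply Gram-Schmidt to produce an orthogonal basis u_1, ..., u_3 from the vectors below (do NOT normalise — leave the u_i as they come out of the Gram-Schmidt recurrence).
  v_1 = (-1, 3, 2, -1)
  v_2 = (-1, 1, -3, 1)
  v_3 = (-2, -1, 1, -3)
Orthogonal basis:
  u_1 = (-1, 3, 2, -1)
  u_2 = (-6/5, 8/5, -13/5, 4/5)
  u_3 = (-124/57, -23/19, -28/57, -139/57)

Apply the Gram-Schmidt recurrence
  u_1 = v_1
  u_i = v_i − Σ_{j<i} ((v_i · u_j) / (u_j · u_j)) · u_j.

Step by step this gives:
  u_1 = (-1, 3, 2, -1)
  u_2 = (-6/5, 8/5, -13/5, 4/5)
  u_3 = (-124/57, -23/19, -28/57, -139/57)

Orthogonality check:
  u_2 · u_1 = 0 (should be 0)
  u_3 · u_1 = 0 (should be 0)
  u_3 · u_2 = 0 (should be 0)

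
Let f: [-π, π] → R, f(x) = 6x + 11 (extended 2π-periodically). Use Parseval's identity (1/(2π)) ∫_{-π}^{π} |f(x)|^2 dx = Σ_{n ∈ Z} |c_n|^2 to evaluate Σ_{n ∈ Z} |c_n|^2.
Σ |c_n|^2 = 12π^2 + 121

Expand and integrate term by term over [-π, π]:
  ∫ (6x)^2 dx = 36·(2π^3/3); ∫ 2·6·(11)·x dx = 0 (odd integrand); ∫ 11^2 dx = 121·2π.
So (1/(2π)) ∫_{-π}^{π} (6x + 11)^2 dx = 36π^2/3 + 121 = 12π^2 + 121.
Parseval ⇒ Σ |c_n|^2 = 12π^2 + 121.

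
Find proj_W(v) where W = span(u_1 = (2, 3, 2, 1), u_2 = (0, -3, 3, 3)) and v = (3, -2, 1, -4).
proj_W(v) = (-2/9, 0, -5/9, -4/9)

Set up U = [u_1 | ... | u_2] ∈ R^(4×2). The projector onto W = col(U) is P = U (U^T U)^(-1) U^T.
Compute U^T U =
  [18, 0]
  [0, 27],
and U^T v = (-2, -3).
Solve U^T U · c = U^T v for the coefficients: c = (-1/9, -1/9). The projection is proj_W(v) = U c.
Check: (v - proj_W(v)) · u_1 = 0  (should be 0).
Check: (v - proj_W(v)) · u_2 = 0  (should be 0).
Result: proj_W(v) = (-2/9, 0, -5/9, -4/9).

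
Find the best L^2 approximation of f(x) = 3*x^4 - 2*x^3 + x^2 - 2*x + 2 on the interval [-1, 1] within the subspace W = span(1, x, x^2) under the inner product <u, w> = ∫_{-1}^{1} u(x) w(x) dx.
g(x) = 25*x^2/7 - 16*x/5 + 61/35

The best approximation g ∈ W is the orthogonal projection of f onto W. Writing g = a_0 + a_1 x + a_2 x^2, the coefficients solve the normal equations G · a = b where
  G_{ij} = <φ_i, φ_j> and b_i = <f, φ_i>, with φ_0 = 1, φ_1 = x, φ_2 = x^2.
G =
  [2, 0, 2/3]
  [0, 2/3, 0]
  [2/3, 0, 2/5],
b = (88/15, -32/15, 272/105).
Solving gives a_0 = 61/35, a_1 = -16/5, a_2 = 25/7, so
  g(x) = 25*x^2/7 - 16*x/5 + 61/35.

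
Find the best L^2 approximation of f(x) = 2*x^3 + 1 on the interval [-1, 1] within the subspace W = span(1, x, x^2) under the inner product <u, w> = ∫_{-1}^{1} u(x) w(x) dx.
g(x) = 6*x/5 + 1

The best approximation g ∈ W is the orthogonal projection of f onto W. Writing g = a_0 + a_1 x + a_2 x^2, the coefficients solve the normal equations G · a = b where
  G_{ij} = <φ_i, φ_j> and b_i = <f, φ_i>, with φ_0 = 1, φ_1 = x, φ_2 = x^2.
G =
  [2, 0, 2/3]
  [0, 2/3, 0]
  [2/3, 0, 2/5],
b = (2, 4/5, 2/3).
Solving gives a_0 = 1, a_1 = 6/5, a_2 = 0, so
  g(x) = 6*x/5 + 1.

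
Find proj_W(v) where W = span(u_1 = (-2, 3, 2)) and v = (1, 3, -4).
proj_W(v) = (2/17, -3/17, -2/17)

Set up U = [u_1 | ... | u_1] ∈ R^(3×1). The projector onto W = col(U) is P = U (U^T U)^(-1) U^T.
Compute U^T U =
  [17],
and U^T v = (-1).
Solve U^T U · c = U^T v for the coefficients: c = (-1/17). The projection is proj_W(v) = U c.
Check: (v - proj_W(v)) · u_1 = 0  (should be 0).
Result: proj_W(v) = (2/17, -3/17, -2/17).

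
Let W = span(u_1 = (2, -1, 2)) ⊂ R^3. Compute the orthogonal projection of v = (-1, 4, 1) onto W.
proj_W(v) = (-8/9, 4/9, -8/9)

Set up U = [u_1 | ... | u_1] ∈ R^(3×1). The projector onto W = col(U) is P = U (U^T U)^(-1) U^T.
Compute U^T U =
  [9],
and U^T v = (-4).
Solve U^T U · c = U^T v for the coefficients: c = (-4/9). The projection is proj_W(v) = U c.
Check: (v - proj_W(v)) · u_1 = 0  (should be 0).
Result: proj_W(v) = (-8/9, 4/9, -8/9).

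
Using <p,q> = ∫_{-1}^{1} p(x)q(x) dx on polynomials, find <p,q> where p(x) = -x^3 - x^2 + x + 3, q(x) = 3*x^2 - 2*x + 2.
<p,q> = 224/15

Expand the product: p(x)·q(x) = -3*x^5 - x^4 + 3*x^3 + 5*x^2 - 4*x + 6.
∫_{-1}^{1} of each monomial x^k gives [2/(k+1) if k even, 0 if k odd]. Integrating term-by-term (or equivalently evaluating the antiderivative F(x) = -x^6/2 - x^5/5 + 3*x^4/4 + 5*x^3/3 - 2*x^2 + 6*x at the endpoints):
  F(1) − F(−1) = 343/60 − (-553/60) = 224/15.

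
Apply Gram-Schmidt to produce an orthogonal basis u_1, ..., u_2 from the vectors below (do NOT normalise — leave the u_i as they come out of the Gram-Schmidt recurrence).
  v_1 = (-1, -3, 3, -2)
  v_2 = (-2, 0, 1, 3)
Orthogonal basis:
  u_1 = (-1, -3, 3, -2)
  u_2 = (-47/23, -3/23, 26/23, 67/23)

Apply the Gram-Schmidt recurrence
  u_1 = v_1
  u_i = v_i − Σ_{j<i} ((v_i · u_j) / (u_j · u_j)) · u_j.

Step by step this gives:
  u_1 = (-1, -3, 3, -2)
  u_2 = (-47/23, -3/23, 26/23, 67/23)

Orthogonality check:
  u_2 · u_1 = 0 (should be 0)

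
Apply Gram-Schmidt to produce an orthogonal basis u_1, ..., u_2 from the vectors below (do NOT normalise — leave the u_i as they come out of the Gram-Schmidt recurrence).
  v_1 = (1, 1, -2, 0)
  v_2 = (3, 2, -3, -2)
Orthogonal basis:
  u_1 = (1, 1, -2, 0)
  u_2 = (7/6, 1/6, 2/3, -2)

Apply the Gram-Schmidt recurrence
  u_1 = v_1
  u_i = v_i − Σ_{j<i} ((v_i · u_j) / (u_j · u_j)) · u_j.

Step by step this gives:
  u_1 = (1, 1, -2, 0)
  u_2 = (7/6, 1/6, 2/3, -2)

Orthogonality check:
  u_2 · u_1 = 0 (should be 0)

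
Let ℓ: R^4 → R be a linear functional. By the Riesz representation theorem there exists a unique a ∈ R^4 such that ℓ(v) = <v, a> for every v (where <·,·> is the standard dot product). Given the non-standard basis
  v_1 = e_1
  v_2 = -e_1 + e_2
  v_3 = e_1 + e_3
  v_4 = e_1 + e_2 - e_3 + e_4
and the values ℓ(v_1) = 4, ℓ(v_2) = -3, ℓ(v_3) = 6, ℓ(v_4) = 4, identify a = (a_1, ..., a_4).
a = (4, 1, 2, 1)

Write a = (a_1, ..., a_4) in the standard basis. For each basis vector v_i, ℓ(v_i) = <v_i, a> is a linear equation in the a_j's. Collect the n equations into a matrix system V a = ℓ, where row i of V is v_i (expressed in the standard basis). Since V is invertible (lower-triangular with 1s on the diagonal, up to permutation), solve by back-substitution:
  V =
[[1, 0, 0, 0],
 [-1, 1, 0, 0],
 [1, 0, 1, 0],
 [1, 1, -1, 1]]
  V a = (4, -3, 6, 4)
Solving gives a = (4, 1, 2, 1).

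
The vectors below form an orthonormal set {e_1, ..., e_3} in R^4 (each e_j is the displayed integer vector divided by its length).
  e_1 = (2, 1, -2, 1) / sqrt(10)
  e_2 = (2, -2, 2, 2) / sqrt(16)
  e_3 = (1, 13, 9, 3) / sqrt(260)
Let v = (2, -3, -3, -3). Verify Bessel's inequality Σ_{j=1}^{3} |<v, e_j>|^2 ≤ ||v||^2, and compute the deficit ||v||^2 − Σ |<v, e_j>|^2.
Σ |<v, e_j>|^2 = 581/26; ||v||^2 = 31; deficit = 225/26

Write each e_j = u_j / sqrt(<u_j, u_j>) where u_j is the displayed integer vector. Then <v, e_j> = <v, u_j> / sqrt(<u_j, u_j>), so |<v, e_j>|^2 = <v, u_j>^2 / <u_j, u_j>.
Coefficients: <v, e_1> = 4/sqrt(10), <v, e_2> = -2/sqrt(16), <v, e_3> = -73/sqrt(260).
Square and sum: Σ |<v, e_j>|^2 = 581/26.
Compute ||v||^2 = v·v = 31.
Deficit = 31 − 581/26 = 225/26 ≥ 0, confirming Bessel's inequality. (The deficit equals ||v − Σ <v,e_j> e_j||^2, the squared distance from v to span{e_j}.)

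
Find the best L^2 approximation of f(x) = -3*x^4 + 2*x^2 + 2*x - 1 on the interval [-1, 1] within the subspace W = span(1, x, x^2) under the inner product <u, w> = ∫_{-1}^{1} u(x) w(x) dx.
g(x) = -4*x^2/7 + 2*x - 26/35

The best approximation g ∈ W is the orthogonal projection of f onto W. Writing g = a_0 + a_1 x + a_2 x^2, the coefficients solve the normal equations G · a = b where
  G_{ij} = <φ_i, φ_j> and b_i = <f, φ_i>, with φ_0 = 1, φ_1 = x, φ_2 = x^2.
G =
  [2, 0, 2/3]
  [0, 2/3, 0]
  [2/3, 0, 2/5],
b = (-28/15, 4/3, -76/105).
Solving gives a_0 = -26/35, a_1 = 2, a_2 = -4/7, so
  g(x) = -4*x^2/7 + 2*x - 26/35.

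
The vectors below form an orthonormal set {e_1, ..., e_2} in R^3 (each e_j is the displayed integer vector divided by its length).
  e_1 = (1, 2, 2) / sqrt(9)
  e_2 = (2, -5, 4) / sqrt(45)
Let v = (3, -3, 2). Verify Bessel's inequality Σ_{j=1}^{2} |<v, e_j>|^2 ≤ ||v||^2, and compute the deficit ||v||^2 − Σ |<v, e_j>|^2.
Σ |<v, e_j>|^2 = 94/5; ||v||^2 = 22; deficit = 16/5

Write each e_j = u_j / sqrt(<u_j, u_j>) where u_j is the displayed integer vector. Then <v, e_j> = <v, u_j> / sqrt(<u_j, u_j>), so |<v, e_j>|^2 = <v, u_j>^2 / <u_j, u_j>.
Coefficients: <v, e_1> = 1/sqrt(9), <v, e_2> = 29/sqrt(45).
Square and sum: Σ |<v, e_j>|^2 = 94/5.
Compute ||v||^2 = v·v = 22.
Deficit = 22 − 94/5 = 16/5 ≥ 0, confirming Bessel's inequality. (The deficit equals ||v − Σ <v,e_j> e_j||^2, the squared distance from v to span{e_j}.)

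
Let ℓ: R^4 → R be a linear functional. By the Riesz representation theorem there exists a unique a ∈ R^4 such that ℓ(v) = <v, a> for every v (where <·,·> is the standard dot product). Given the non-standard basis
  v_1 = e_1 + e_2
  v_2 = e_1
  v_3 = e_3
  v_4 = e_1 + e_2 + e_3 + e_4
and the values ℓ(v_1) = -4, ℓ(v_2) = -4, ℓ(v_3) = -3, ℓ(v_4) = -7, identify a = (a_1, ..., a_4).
a = (-4, 0, -3, 0)

Write a = (a_1, ..., a_4) in the standard basis. For each basis vector v_i, ℓ(v_i) = <v_i, a> is a linear equation in the a_j's. Collect the n equations into a matrix system V a = ℓ, where row i of V is v_i (expressed in the standard basis). Since V is invertible (lower-triangular with 1s on the diagonal, up to permutation), solve by back-substitution:
  V =
[[1, 1, 0, 0],
 [1, 0, 0, 0],
 [0, 0, 1, 0],
 [1, 1, 1, 1]]
  V a = (-4, -4, -3, -7)
Solving gives a = (-4, 0, -3, 0).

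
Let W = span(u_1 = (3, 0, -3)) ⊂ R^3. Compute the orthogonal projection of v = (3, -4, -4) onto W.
proj_W(v) = (7/2, 0, -7/2)

Set up U = [u_1 | ... | u_1] ∈ R^(3×1). The projector onto W = col(U) is P = U (U^T U)^(-1) U^T.
Compute U^T U =
  [18],
and U^T v = (21).
Solve U^T U · c = U^T v for the coefficients: c = (7/6). The projection is proj_W(v) = U c.
Check: (v - proj_W(v)) · u_1 = 0  (should be 0).
Result: proj_W(v) = (7/2, 0, -7/2).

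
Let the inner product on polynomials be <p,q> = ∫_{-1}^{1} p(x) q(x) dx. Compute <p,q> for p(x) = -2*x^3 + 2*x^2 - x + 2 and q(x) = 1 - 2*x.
<p,q> = 124/15

Expand the product: p(x)·q(x) = 4*x^4 - 6*x^3 + 4*x^2 - 5*x + 2.
∫_{-1}^{1} of each monomial x^k gives [2/(k+1) if k even, 0 if k odd]. Integrating term-by-term (or equivalently evaluating the antiderivative F(x) = 4*x^5/5 - 3*x^4/2 + 4*x^3/3 - 5*x^2/2 + 2*x at the endpoints):
  F(1) − F(−1) = 2/15 − (-122/15) = 124/15.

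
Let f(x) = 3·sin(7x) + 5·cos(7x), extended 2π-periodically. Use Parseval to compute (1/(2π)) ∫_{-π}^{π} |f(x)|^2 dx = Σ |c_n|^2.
Σ |c_n|^2 = 17

Expand |f|^2 and use orthogonality of {sin(nx), cos(mx)} on [-π, π]:
  ∫_{-π}^{π} sin(nx)^2 dx = π, ∫ cos(mx)^2 dx = π, and cross terms integrate to 0.
So ∫_{-π}^{π} f(x)^2 dx = 3^2 · π + 5^2 · π = (9 + 25)π.
Divide by 2π: (9 + 25)/2 = 17.
By Parseval, this equals Σ |c_n|^2.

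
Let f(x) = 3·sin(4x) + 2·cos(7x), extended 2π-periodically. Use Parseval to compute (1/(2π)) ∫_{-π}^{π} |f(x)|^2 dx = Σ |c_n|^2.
Σ |c_n|^2 = 13/2

Expand |f|^2 and use orthogonality of {sin(nx), cos(mx)} on [-π, π]:
  ∫_{-π}^{π} sin(nx)^2 dx = π, ∫ cos(mx)^2 dx = π, and cross terms integrate to 0.
So ∫_{-π}^{π} f(x)^2 dx = 3^2 · π + 2^2 · π = (9 + 4)π.
Divide by 2π: (9 + 4)/2 = 13/2.
By Parseval, this equals Σ |c_n|^2.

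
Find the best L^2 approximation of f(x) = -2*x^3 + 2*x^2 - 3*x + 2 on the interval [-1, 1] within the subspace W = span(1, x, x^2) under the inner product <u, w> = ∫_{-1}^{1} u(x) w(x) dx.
g(x) = 2*x^2 - 21*x/5 + 2

The best approximation g ∈ W is the orthogonal projection of f onto W. Writing g = a_0 + a_1 x + a_2 x^2, the coefficients solve the normal equations G · a = b where
  G_{ij} = <φ_i, φ_j> and b_i = <f, φ_i>, with φ_0 = 1, φ_1 = x, φ_2 = x^2.
G =
  [2, 0, 2/3]
  [0, 2/3, 0]
  [2/3, 0, 2/5],
b = (16/3, -14/5, 32/15).
Solving gives a_0 = 2, a_1 = -21/5, a_2 = 2, so
  g(x) = 2*x^2 - 21*x/5 + 2.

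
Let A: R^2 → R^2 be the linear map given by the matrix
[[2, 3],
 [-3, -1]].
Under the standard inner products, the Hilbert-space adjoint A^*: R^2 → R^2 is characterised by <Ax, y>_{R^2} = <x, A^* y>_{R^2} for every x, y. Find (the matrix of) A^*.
A^* = A^T =
[[2, -3],
 [3, -1]]

For real matrices with standard dot products, the defining identity <Ax, y> = <x, A^* y> gives (Ax)^T y = x^T (A^*) y, i.e. x^T A^T y = x^T (A^*) y. Since this holds for all x, y, we must have A^* = A^T. Therefore
A^* =
[[2, -3],
 [3, -1]].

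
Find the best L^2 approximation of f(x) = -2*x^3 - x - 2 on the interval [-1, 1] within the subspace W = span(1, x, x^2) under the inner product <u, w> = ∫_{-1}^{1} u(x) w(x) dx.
g(x) = -11*x/5 - 2

The best approximation g ∈ W is the orthogonal projection of f onto W. Writing g = a_0 + a_1 x + a_2 x^2, the coefficients solve the normal equations G · a = b where
  G_{ij} = <φ_i, φ_j> and b_i = <f, φ_i>, with φ_0 = 1, φ_1 = x, φ_2 = x^2.
G =
  [2, 0, 2/3]
  [0, 2/3, 0]
  [2/3, 0, 2/5],
b = (-4, -22/15, -4/3).
Solving gives a_0 = -2, a_1 = -11/5, a_2 = 0, so
  g(x) = -11*x/5 - 2.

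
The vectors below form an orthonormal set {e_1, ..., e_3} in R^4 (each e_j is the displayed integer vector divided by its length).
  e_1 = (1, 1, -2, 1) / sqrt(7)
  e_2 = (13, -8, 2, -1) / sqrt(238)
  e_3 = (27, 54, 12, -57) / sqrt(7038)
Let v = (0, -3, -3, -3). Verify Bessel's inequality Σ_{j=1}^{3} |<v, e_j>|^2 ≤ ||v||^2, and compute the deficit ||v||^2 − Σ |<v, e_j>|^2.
Σ |<v, e_j>|^2 = 45/23; ||v||^2 = 27; deficit = 576/23

Write each e_j = u_j / sqrt(<u_j, u_j>) where u_j is the displayed integer vector. Then <v, e_j> = <v, u_j> / sqrt(<u_j, u_j>), so |<v, e_j>|^2 = <v, u_j>^2 / <u_j, u_j>.
Coefficients: <v, e_1> = 0/sqrt(7), <v, e_2> = 21/sqrt(238), <v, e_3> = -27/sqrt(7038).
Square and sum: Σ |<v, e_j>|^2 = 45/23.
Compute ||v||^2 = v·v = 27.
Deficit = 27 − 45/23 = 576/23 ≥ 0, confirming Bessel's inequality. (The deficit equals ||v − Σ <v,e_j> e_j||^2, the squared distance from v to span{e_j}.)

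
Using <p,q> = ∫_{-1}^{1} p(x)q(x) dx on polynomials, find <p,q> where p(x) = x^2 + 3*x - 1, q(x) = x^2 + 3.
<p,q> = -64/15

Expand the product: p(x)·q(x) = x^4 + 3*x^3 + 2*x^2 + 9*x - 3.
∫_{-1}^{1} of each monomial x^k gives [2/(k+1) if k even, 0 if k odd]. Integrating term-by-term (or equivalently evaluating the antiderivative F(x) = x^5/5 + 3*x^4/4 + 2*x^3/3 + 9*x^2/2 - 3*x at the endpoints):
  F(1) − F(−1) = 187/60 − (443/60) = -64/15.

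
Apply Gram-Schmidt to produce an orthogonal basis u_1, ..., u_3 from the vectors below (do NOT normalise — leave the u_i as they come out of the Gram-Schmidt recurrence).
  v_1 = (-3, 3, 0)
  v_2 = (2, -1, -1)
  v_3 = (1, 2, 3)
Orthogonal basis:
  u_1 = (-3, 3, 0)
  u_2 = (1/2, 1/2, -1)
  u_3 = (2, 2, 2)

Apply the Gram-Schmidt recurrence
  u_1 = v_1
  u_i = v_i − Σ_{j<i} ((v_i · u_j) / (u_j · u_j)) · u_j.

Step by step this gives:
  u_1 = (-3, 3, 0)
  u_2 = (1/2, 1/2, -1)
  u_3 = (2, 2, 2)

Orthogonality check:
  u_2 · u_1 = 0 (should be 0)
  u_3 · u_1 = 0 (should be 0)
  u_3 · u_2 = 0 (should be 0)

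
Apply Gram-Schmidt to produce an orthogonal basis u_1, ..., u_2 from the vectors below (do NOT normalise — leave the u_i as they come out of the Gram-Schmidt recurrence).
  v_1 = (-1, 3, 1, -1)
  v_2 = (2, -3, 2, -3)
Orthogonal basis:
  u_1 = (-1, 3, 1, -1)
  u_2 = (3/2, -3/2, 5/2, -7/2)

Apply the Gram-Schmidt recurrence
  u_1 = v_1
  u_i = v_i − Σ_{j<i} ((v_i · u_j) / (u_j · u_j)) · u_j.

Step by step this gives:
  u_1 = (-1, 3, 1, -1)
  u_2 = (3/2, -3/2, 5/2, -7/2)

Orthogonality check:
  u_2 · u_1 = 0 (should be 0)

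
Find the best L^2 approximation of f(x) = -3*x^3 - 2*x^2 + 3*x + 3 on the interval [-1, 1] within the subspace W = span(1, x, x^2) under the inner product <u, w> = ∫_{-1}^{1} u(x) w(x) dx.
g(x) = -2*x^2 + 6*x/5 + 3

The best approximation g ∈ W is the orthogonal projection of f onto W. Writing g = a_0 + a_1 x + a_2 x^2, the coefficients solve the normal equations G · a = b where
  G_{ij} = <φ_i, φ_j> and b_i = <f, φ_i>, with φ_0 = 1, φ_1 = x, φ_2 = x^2.
G =
  [2, 0, 2/3]
  [0, 2/3, 0]
  [2/3, 0, 2/5],
b = (14/3, 4/5, 6/5).
Solving gives a_0 = 3, a_1 = 6/5, a_2 = -2, so
  g(x) = -2*x^2 + 6*x/5 + 3.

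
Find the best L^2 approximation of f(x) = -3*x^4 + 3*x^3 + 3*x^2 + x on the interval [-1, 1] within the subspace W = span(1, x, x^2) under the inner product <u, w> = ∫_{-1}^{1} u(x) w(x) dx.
g(x) = 3*x^2/7 + 14*x/5 + 9/35

The best approximation g ∈ W is the orthogonal projection of f onto W. Writing g = a_0 + a_1 x + a_2 x^2, the coefficients solve the normal equations G · a = b where
  G_{ij} = <φ_i, φ_j> and b_i = <f, φ_i>, with φ_0 = 1, φ_1 = x, φ_2 = x^2.
G =
  [2, 0, 2/3]
  [0, 2/3, 0]
  [2/3, 0, 2/5],
b = (4/5, 28/15, 12/35).
Solving gives a_0 = 9/35, a_1 = 14/5, a_2 = 3/7, so
  g(x) = 3*x^2/7 + 14*x/5 + 9/35.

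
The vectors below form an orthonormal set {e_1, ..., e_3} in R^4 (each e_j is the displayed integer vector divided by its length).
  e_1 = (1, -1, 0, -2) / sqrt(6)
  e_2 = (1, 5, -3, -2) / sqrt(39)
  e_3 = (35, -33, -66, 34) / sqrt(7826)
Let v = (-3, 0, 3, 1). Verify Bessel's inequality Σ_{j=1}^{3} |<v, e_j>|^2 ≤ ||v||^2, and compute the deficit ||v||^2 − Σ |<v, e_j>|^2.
Σ |<v, e_j>|^2 = 5550/301; ||v||^2 = 19; deficit = 169/301

Write each e_j = u_j / sqrt(<u_j, u_j>) where u_j is the displayed integer vector. Then <v, e_j> = <v, u_j> / sqrt(<u_j, u_j>), so |<v, e_j>|^2 = <v, u_j>^2 / <u_j, u_j>.
Coefficients: <v, e_1> = -5/sqrt(6), <v, e_2> = -14/sqrt(39), <v, e_3> = -269/sqrt(7826).
Square and sum: Σ |<v, e_j>|^2 = 5550/301.
Compute ||v||^2 = v·v = 19.
Deficit = 19 − 5550/301 = 169/301 ≥ 0, confirming Bessel's inequality. (The deficit equals ||v − Σ <v,e_j> e_j||^2, the squared distance from v to span{e_j}.)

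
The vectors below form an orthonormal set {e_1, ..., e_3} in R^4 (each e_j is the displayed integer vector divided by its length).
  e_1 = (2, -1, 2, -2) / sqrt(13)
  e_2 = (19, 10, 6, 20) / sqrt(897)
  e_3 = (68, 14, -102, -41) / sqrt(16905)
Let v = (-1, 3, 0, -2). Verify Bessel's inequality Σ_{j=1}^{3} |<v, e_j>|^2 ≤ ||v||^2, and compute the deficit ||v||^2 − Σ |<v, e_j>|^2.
Σ |<v, e_j>|^2 = 6/5; ||v||^2 = 14; deficit = 64/5

Write each e_j = u_j / sqrt(<u_j, u_j>) where u_j is the displayed integer vector. Then <v, e_j> = <v, u_j> / sqrt(<u_j, u_j>), so |<v, e_j>|^2 = <v, u_j>^2 / <u_j, u_j>.
Coefficients: <v, e_1> = -1/sqrt(13), <v, e_2> = -29/sqrt(897), <v, e_3> = 56/sqrt(16905).
Square and sum: Σ |<v, e_j>|^2 = 6/5.
Compute ||v||^2 = v·v = 14.
Deficit = 14 − 6/5 = 64/5 ≥ 0, confirming Bessel's inequality. (The deficit equals ||v − Σ <v,e_j> e_j||^2, the squared distance from v to span{e_j}.)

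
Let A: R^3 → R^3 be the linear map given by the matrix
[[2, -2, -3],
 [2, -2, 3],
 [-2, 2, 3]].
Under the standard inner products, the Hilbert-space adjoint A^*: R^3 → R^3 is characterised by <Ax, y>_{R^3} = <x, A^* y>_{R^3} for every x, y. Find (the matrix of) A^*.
A^* = A^T =
[[2, 2, -2],
 [-2, -2, 2],
 [-3, 3, 3]]

For real matrices with standard dot products, the defining identity <Ax, y> = <x, A^* y> gives (Ax)^T y = x^T (A^*) y, i.e. x^T A^T y = x^T (A^*) y. Since this holds for all x, y, we must have A^* = A^T. Therefore
A^* =
[[2, 2, -2],
 [-2, -2, 2],
 [-3, 3, 3]].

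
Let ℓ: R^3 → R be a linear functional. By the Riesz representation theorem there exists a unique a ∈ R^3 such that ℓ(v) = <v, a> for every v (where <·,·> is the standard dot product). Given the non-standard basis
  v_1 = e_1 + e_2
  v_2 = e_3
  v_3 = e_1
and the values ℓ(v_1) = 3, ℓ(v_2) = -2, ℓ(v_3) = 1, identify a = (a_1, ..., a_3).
a = (1, 2, -2)

Write a = (a_1, ..., a_3) in the standard basis. For each basis vector v_i, ℓ(v_i) = <v_i, a> is a linear equation in the a_j's. Collect the n equations into a matrix system V a = ℓ, where row i of V is v_i (expressed in the standard basis). Since V is invertible (lower-triangular with 1s on the diagonal, up to permutation), solve by back-substitution:
  V =
[[1, 1, 0],
 [0, 0, 1],
 [1, 0, 0]]
  V a = (3, -2, 1)
Solving gives a = (1, 2, -2).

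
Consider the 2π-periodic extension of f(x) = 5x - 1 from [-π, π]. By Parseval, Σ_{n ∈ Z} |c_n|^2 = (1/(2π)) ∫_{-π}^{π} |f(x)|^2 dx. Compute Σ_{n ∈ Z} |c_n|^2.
Σ |c_n|^2 = 25π^2/3 + 1

Expand and integrate term by term over [-π, π]:
  ∫ (5x)^2 dx = 25·(2π^3/3); ∫ 2·5·(-1)·x dx = 0 (odd integrand); ∫ (-1)^2 dx = 1·2π.
So (1/(2π)) ∫_{-π}^{π} (5x - 1)^2 dx = 25π^2/3 + 1 = 25π^2/3 + 1.
Parseval ⇒ Σ |c_n|^2 = 25π^2/3 + 1.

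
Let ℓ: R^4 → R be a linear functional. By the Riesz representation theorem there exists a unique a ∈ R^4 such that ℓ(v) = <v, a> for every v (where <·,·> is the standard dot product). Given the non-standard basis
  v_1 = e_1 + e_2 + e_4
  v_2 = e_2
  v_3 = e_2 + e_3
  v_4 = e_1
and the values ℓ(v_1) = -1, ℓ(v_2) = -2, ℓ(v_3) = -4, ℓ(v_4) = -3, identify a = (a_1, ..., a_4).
a = (-3, -2, -2, 4)

Write a = (a_1, ..., a_4) in the standard basis. For each basis vector v_i, ℓ(v_i) = <v_i, a> is a linear equation in the a_j's. Collect the n equations into a matrix system V a = ℓ, where row i of V is v_i (expressed in the standard basis). Since V is invertible (lower-triangular with 1s on the diagonal, up to permutation), solve by back-substitution:
  V =
[[1, 1, 0, 1],
 [0, 1, 0, 0],
 [0, 1, 1, 0],
 [1, 0, 0, 0]]
  V a = (-1, -2, -4, -3)
Solving gives a = (-3, -2, -2, 4).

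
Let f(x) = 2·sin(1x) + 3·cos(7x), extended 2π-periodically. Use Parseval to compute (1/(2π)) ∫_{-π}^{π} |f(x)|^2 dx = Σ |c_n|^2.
Σ |c_n|^2 = 13/2

Expand |f|^2 and use orthogonality of {sin(nx), cos(mx)} on [-π, π]:
  ∫_{-π}^{π} sin(nx)^2 dx = π, ∫ cos(mx)^2 dx = π, and cross terms integrate to 0.
So ∫_{-π}^{π} f(x)^2 dx = 2^2 · π + 3^2 · π = (4 + 9)π.
Divide by 2π: (4 + 9)/2 = 13/2.
By Parseval, this equals Σ |c_n|^2.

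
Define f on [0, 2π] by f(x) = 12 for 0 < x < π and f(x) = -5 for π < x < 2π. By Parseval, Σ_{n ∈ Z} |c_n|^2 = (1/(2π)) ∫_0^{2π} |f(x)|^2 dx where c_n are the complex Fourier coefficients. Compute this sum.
Σ |c_n|^2 = 169/2

Parseval equates the L^2 energy of f (normalised by 1/(2π)) with the ℓ^2 sum of its Fourier coefficients: (1/(2π)) ∫_0^{2π} |f|^2 = Σ |c_n|^2.
Compute the left side: (1/(2π)) [∫_0^π 12^2 dx + ∫_π^{2π} (-5)^2 dx] = (1/(2π)) · (144π + 25π) = (144 + 25)/2 = 169/2.
So Σ_{n ∈ Z} |c_n|^2 = 169/2.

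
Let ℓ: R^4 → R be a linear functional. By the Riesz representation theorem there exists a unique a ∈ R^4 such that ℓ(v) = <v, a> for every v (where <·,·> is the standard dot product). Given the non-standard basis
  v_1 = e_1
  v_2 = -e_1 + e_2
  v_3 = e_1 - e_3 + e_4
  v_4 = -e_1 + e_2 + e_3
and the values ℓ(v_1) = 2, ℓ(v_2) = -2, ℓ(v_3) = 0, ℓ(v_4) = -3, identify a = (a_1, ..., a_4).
a = (2, 0, -1, -3)

Write a = (a_1, ..., a_4) in the standard basis. For each basis vector v_i, ℓ(v_i) = <v_i, a> is a linear equation in the a_j's. Collect the n equations into a matrix system V a = ℓ, where row i of V is v_i (expressed in the standard basis). Since V is invertible (lower-triangular with 1s on the diagonal, up to permutation), solve by back-substitution:
  V =
[[1, 0, 0, 0],
 [-1, 1, 0, 0],
 [1, 0, -1, 1],
 [-1, 1, 1, 0]]
  V a = (2, -2, 0, -3)
Solving gives a = (2, 0, -1, -3).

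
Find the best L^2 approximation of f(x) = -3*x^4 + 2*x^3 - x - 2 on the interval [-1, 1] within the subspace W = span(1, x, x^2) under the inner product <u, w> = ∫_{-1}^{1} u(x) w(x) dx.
g(x) = -18*x^2/7 + x/5 - 61/35

The best approximation g ∈ W is the orthogonal projection of f onto W. Writing g = a_0 + a_1 x + a_2 x^2, the coefficients solve the normal equations G · a = b where
  G_{ij} = <φ_i, φ_j> and b_i = <f, φ_i>, with φ_0 = 1, φ_1 = x, φ_2 = x^2.
G =
  [2, 0, 2/3]
  [0, 2/3, 0]
  [2/3, 0, 2/5],
b = (-26/5, 2/15, -46/21).
Solving gives a_0 = -61/35, a_1 = 1/5, a_2 = -18/7, so
  g(x) = -18*x^2/7 + x/5 - 61/35.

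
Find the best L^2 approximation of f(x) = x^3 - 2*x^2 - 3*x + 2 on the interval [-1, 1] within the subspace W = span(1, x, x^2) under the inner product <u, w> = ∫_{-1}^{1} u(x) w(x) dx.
g(x) = -2*x^2 - 12*x/5 + 2

The best approximation g ∈ W is the orthogonal projection of f onto W. Writing g = a_0 + a_1 x + a_2 x^2, the coefficients solve the normal equations G · a = b where
  G_{ij} = <φ_i, φ_j> and b_i = <f, φ_i>, with φ_0 = 1, φ_1 = x, φ_2 = x^2.
G =
  [2, 0, 2/3]
  [0, 2/3, 0]
  [2/3, 0, 2/5],
b = (8/3, -8/5, 8/15).
Solving gives a_0 = 2, a_1 = -12/5, a_2 = -2, so
  g(x) = -2*x^2 - 12*x/5 + 2.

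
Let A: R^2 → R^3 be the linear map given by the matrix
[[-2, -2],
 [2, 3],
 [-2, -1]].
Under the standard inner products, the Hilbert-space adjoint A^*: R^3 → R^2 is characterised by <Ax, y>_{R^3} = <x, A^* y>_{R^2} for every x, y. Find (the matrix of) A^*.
A^* = A^T =
[[-2, 2, -2],
 [-2, 3, -1]]

For real matrices with standard dot products, the defining identity <Ax, y> = <x, A^* y> gives (Ax)^T y = x^T (A^*) y, i.e. x^T A^T y = x^T (A^*) y. Since this holds for all x, y, we must have A^* = A^T. Therefore
A^* =
[[-2, 2, -2],
 [-2, 3, -1]].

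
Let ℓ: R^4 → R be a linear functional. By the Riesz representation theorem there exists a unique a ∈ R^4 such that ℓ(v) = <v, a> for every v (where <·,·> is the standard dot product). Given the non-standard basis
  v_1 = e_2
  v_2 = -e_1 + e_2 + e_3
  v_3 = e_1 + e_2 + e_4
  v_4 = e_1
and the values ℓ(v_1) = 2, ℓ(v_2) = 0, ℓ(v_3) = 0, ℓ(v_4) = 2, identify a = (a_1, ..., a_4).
a = (2, 2, 0, -4)

Write a = (a_1, ..., a_4) in the standard basis. For each basis vector v_i, ℓ(v_i) = <v_i, a> is a linear equation in the a_j's. Collect the n equations into a matrix system V a = ℓ, where row i of V is v_i (expressed in the standard basis). Since V is invertible (lower-triangular with 1s on the diagonal, up to permutation), solve by back-substitution:
  V =
[[0, 1, 0, 0],
 [-1, 1, 1, 0],
 [1, 1, 0, 1],
 [1, 0, 0, 0]]
  V a = (2, 0, 0, 2)
Solving gives a = (2, 2, 0, -4).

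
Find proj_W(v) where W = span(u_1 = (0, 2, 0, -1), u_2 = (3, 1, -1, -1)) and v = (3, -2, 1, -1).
proj_W(v) = (44/17, -70/51, -44/51, 13/51)

Set up U = [u_1 | ... | u_2] ∈ R^(4×2). The projector onto W = col(U) is P = U (U^T U)^(-1) U^T.
Compute U^T U =
  [5, 3]
  [3, 12],
and U^T v = (-3, 7).
Solve U^T U · c = U^T v for the coefficients: c = (-19/17, 44/51). The projection is proj_W(v) = U c.
Check: (v - proj_W(v)) · u_1 = 0  (should be 0).
Check: (v - proj_W(v)) · u_2 = 0  (should be 0).
Result: proj_W(v) = (44/17, -70/51, -44/51, 13/51).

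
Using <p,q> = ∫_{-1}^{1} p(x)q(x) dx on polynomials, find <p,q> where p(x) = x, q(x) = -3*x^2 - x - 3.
<p,q> = -2/3

Expand the product: p(x)·q(x) = -3*x^3 - x^2 - 3*x.
∫_{-1}^{1} of each monomial x^k gives [2/(k+1) if k even, 0 if k odd]. Integrating term-by-term (or equivalently evaluating the antiderivative F(x) = -3*x^4/4 - x^3/3 - 3*x^2/2 at the endpoints):
  F(1) − F(−1) = -31/12 − (-23/12) = -2/3.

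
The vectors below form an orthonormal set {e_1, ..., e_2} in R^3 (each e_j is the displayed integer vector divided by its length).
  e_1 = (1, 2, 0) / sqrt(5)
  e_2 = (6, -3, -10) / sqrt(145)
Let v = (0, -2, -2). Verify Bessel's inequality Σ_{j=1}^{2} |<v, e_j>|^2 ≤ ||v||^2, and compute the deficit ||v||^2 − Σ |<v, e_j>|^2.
Σ |<v, e_j>|^2 = 228/29; ||v||^2 = 8; deficit = 4/29

Write each e_j = u_j / sqrt(<u_j, u_j>) where u_j is the displayed integer vector. Then <v, e_j> = <v, u_j> / sqrt(<u_j, u_j>), so |<v, e_j>|^2 = <v, u_j>^2 / <u_j, u_j>.
Coefficients: <v, e_1> = -4/sqrt(5), <v, e_2> = 26/sqrt(145).
Square and sum: Σ |<v, e_j>|^2 = 228/29.
Compute ||v||^2 = v·v = 8.
Deficit = 8 − 228/29 = 4/29 ≥ 0, confirming Bessel's inequality. (The deficit equals ||v − Σ <v,e_j> e_j||^2, the squared distance from v to span{e_j}.)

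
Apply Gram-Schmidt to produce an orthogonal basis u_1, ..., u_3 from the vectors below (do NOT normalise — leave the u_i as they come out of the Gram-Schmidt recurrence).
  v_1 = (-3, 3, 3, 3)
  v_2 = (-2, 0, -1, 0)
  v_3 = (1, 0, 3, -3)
Orthogonal basis:
  u_1 = (-3, 3, 3, 3)
  u_2 = (-7/4, -1/4, -5/4, -1/4)
  u_3 = (-1, 0, 2, -3)

Apply the Gram-Schmidt recurrence
  u_1 = v_1
  u_i = v_i − Σ_{j<i} ((v_i · u_j) / (u_j · u_j)) · u_j.

Step by step this gives:
  u_1 = (-3, 3, 3, 3)
  u_2 = (-7/4, -1/4, -5/4, -1/4)
  u_3 = (-1, 0, 2, -3)

Orthogonality check:
  u_2 · u_1 = 0 (should be 0)
  u_3 · u_1 = 0 (should be 0)
  u_3 · u_2 = 0 (should be 0)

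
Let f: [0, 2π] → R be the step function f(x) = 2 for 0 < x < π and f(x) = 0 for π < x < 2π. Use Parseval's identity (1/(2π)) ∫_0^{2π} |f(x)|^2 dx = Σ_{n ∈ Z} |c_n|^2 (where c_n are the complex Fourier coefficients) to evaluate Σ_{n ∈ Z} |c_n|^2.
Σ |c_n|^2 = 2

Parseval equates the L^2 energy of f (normalised by 1/(2π)) with the ℓ^2 sum of its Fourier coefficients: (1/(2π)) ∫_0^{2π} |f|^2 = Σ |c_n|^2.
Compute the left side: (1/(2π)) [∫_0^π 2^2 dx + ∫_π^{2π} 0^2 dx] = (1/(2π)) · (4π + 0π) = (4 + 0)/2 = 2.
So Σ_{n ∈ Z} |c_n|^2 = 2.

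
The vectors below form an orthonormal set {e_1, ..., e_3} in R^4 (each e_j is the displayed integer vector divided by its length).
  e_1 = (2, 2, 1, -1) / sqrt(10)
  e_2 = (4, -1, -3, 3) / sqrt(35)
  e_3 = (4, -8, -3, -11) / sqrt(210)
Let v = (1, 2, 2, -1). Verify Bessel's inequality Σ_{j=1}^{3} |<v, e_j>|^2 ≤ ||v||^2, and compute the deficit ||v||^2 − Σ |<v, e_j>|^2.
Σ |<v, e_j>|^2 = 146/15; ||v||^2 = 10; deficit = 4/15

Write each e_j = u_j / sqrt(<u_j, u_j>) where u_j is the displayed integer vector. Then <v, e_j> = <v, u_j> / sqrt(<u_j, u_j>), so |<v, e_j>|^2 = <v, u_j>^2 / <u_j, u_j>.
Coefficients: <v, e_1> = 9/sqrt(10), <v, e_2> = -7/sqrt(35), <v, e_3> = -7/sqrt(210).
Square and sum: Σ |<v, e_j>|^2 = 146/15.
Compute ||v||^2 = v·v = 10.
Deficit = 10 − 146/15 = 4/15 ≥ 0, confirming Bessel's inequality. (The deficit equals ||v − Σ <v,e_j> e_j||^2, the squared distance from v to span{e_j}.)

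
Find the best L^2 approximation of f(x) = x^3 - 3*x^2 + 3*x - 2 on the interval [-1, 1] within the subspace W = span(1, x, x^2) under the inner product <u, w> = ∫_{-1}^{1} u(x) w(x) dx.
g(x) = -3*x^2 + 18*x/5 - 2

The best approximation g ∈ W is the orthogonal projection of f onto W. Writing g = a_0 + a_1 x + a_2 x^2, the coefficients solve the normal equations G · a = b where
  G_{ij} = <φ_i, φ_j> and b_i = <f, φ_i>, with φ_0 = 1, φ_1 = x, φ_2 = x^2.
G =
  [2, 0, 2/3]
  [0, 2/3, 0]
  [2/3, 0, 2/5],
b = (-6, 12/5, -38/15).
Solving gives a_0 = -2, a_1 = 18/5, a_2 = -3, so
  g(x) = -3*x^2 + 18*x/5 - 2.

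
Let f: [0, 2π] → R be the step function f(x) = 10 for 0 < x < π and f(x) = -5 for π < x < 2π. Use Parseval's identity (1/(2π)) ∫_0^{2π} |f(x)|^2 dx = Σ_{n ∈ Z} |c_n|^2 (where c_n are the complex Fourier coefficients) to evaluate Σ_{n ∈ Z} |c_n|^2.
Σ |c_n|^2 = 125/2

Parseval equates the L^2 energy of f (normalised by 1/(2π)) with the ℓ^2 sum of its Fourier coefficients: (1/(2π)) ∫_0^{2π} |f|^2 = Σ |c_n|^2.
Compute the left side: (1/(2π)) [∫_0^π 10^2 dx + ∫_π^{2π} (-5)^2 dx] = (1/(2π)) · (100π + 25π) = (100 + 25)/2 = 125/2.
So Σ_{n ∈ Z} |c_n|^2 = 125/2.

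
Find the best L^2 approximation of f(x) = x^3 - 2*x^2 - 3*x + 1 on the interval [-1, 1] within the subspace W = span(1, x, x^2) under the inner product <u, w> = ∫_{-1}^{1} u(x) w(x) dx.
g(x) = -2*x^2 - 12*x/5 + 1

The best approximation g ∈ W is the orthogonal projection of f onto W. Writing g = a_0 + a_1 x + a_2 x^2, the coefficients solve the normal equations G · a = b where
  G_{ij} = <φ_i, φ_j> and b_i = <f, φ_i>, with φ_0 = 1, φ_1 = x, φ_2 = x^2.
G =
  [2, 0, 2/3]
  [0, 2/3, 0]
  [2/3, 0, 2/5],
b = (2/3, -8/5, -2/15).
Solving gives a_0 = 1, a_1 = -12/5, a_2 = -2, so
  g(x) = -2*x^2 - 12*x/5 + 1.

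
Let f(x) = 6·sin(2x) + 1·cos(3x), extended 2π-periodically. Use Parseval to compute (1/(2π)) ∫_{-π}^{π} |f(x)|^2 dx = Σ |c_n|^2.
Σ |c_n|^2 = 37/2

Expand |f|^2 and use orthogonality of {sin(nx), cos(mx)} on [-π, π]:
  ∫_{-π}^{π} sin(nx)^2 dx = π, ∫ cos(mx)^2 dx = π, and cross terms integrate to 0.
So ∫_{-π}^{π} f(x)^2 dx = 6^2 · π + 1^2 · π = (36 + 1)π.
Divide by 2π: (36 + 1)/2 = 37/2.
By Parseval, this equals Σ |c_n|^2.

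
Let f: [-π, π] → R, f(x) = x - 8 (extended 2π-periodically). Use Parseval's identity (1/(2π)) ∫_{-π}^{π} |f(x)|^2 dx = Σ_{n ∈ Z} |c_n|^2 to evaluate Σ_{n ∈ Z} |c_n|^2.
Σ |c_n|^2 = π^2/3 + 64

Expand and integrate term by term over [-π, π]:
  ∫ (x)^2 dx = 1·(2π^3/3); ∫ 2·1·(-8)·x dx = 0 (odd integrand); ∫ (-8)^2 dx = 64·2π.
So (1/(2π)) ∫_{-π}^{π} (x - 8)^2 dx = 1π^2/3 + 64 = π^2/3 + 64.
Parseval ⇒ Σ |c_n|^2 = π^2/3 + 64.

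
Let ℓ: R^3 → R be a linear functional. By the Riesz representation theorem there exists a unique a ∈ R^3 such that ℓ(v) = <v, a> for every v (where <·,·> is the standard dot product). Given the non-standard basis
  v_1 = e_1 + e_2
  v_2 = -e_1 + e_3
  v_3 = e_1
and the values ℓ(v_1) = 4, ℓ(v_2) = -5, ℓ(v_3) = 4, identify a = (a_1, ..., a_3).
a = (4, 0, -1)

Write a = (a_1, ..., a_3) in the standard basis. For each basis vector v_i, ℓ(v_i) = <v_i, a> is a linear equation in the a_j's. Collect the n equations into a matrix system V a = ℓ, where row i of V is v_i (expressed in the standard basis). Since V is invertible (lower-triangular with 1s on the diagonal, up to permutation), solve by back-substitution:
  V =
[[1, 1, 0],
 [-1, 0, 1],
 [1, 0, 0]]
  V a = (4, -5, 4)
Solving gives a = (4, 0, -1).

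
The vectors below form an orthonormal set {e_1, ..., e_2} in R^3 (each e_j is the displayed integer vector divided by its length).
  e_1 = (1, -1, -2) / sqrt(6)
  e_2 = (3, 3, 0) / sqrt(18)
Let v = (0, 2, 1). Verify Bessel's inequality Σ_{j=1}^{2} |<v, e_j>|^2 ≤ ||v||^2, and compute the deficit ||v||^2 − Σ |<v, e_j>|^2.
Σ |<v, e_j>|^2 = 14/3; ||v||^2 = 5; deficit = 1/3

Write each e_j = u_j / sqrt(<u_j, u_j>) where u_j is the displayed integer vector. Then <v, e_j> = <v, u_j> / sqrt(<u_j, u_j>), so |<v, e_j>|^2 = <v, u_j>^2 / <u_j, u_j>.
Coefficients: <v, e_1> = -4/sqrt(6), <v, e_2> = 6/sqrt(18).
Square and sum: Σ |<v, e_j>|^2 = 14/3.
Compute ||v||^2 = v·v = 5.
Deficit = 5 − 14/3 = 1/3 ≥ 0, confirming Bessel's inequality. (The deficit equals ||v − Σ <v,e_j> e_j||^2, the squared distance from v to span{e_j}.)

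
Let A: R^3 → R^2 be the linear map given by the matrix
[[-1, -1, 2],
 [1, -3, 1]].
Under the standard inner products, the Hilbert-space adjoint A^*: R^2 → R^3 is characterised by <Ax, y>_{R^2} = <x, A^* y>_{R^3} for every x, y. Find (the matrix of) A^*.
A^* = A^T =
[[-1, 1],
 [-1, -3],
 [2, 1]]

For real matrices with standard dot products, the defining identity <Ax, y> = <x, A^* y> gives (Ax)^T y = x^T (A^*) y, i.e. x^T A^T y = x^T (A^*) y. Since this holds for all x, y, we must have A^* = A^T. Therefore
A^* =
[[-1, 1],
 [-1, -3],
 [2, 1]].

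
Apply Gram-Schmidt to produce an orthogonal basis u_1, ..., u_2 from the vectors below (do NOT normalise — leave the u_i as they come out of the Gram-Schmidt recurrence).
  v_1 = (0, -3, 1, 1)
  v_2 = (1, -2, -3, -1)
Orthogonal basis:
  u_1 = (0, -3, 1, 1)
  u_2 = (1, -16/11, -35/11, -13/11)

Apply the Gram-Schmidt recurrence
  u_1 = v_1
  u_i = v_i − Σ_{j<i} ((v_i · u_j) / (u_j · u_j)) · u_j.

Step by step this gives:
  u_1 = (0, -3, 1, 1)
  u_2 = (1, -16/11, -35/11, -13/11)

Orthogonality check:
  u_2 · u_1 = 0 (should be 0)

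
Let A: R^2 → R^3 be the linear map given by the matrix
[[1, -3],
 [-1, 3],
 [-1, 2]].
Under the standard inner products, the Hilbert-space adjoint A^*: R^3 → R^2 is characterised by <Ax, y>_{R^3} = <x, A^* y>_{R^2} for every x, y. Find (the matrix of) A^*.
A^* = A^T =
[[1, -1, -1],
 [-3, 3, 2]]

For real matrices with standard dot products, the defining identity <Ax, y> = <x, A^* y> gives (Ax)^T y = x^T (A^*) y, i.e. x^T A^T y = x^T (A^*) y. Since this holds for all x, y, we must have A^* = A^T. Therefore
A^* =
[[1, -1, -1],
 [-3, 3, 2]].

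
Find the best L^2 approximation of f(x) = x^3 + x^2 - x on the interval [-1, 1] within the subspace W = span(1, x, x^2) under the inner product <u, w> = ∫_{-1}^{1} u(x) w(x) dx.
g(x) = x^2 - 2*x/5

The best approximation g ∈ W is the orthogonal projection of f onto W. Writing g = a_0 + a_1 x + a_2 x^2, the coefficients solve the normal equations G · a = b where
  G_{ij} = <φ_i, φ_j> and b_i = <f, φ_i>, with φ_0 = 1, φ_1 = x, φ_2 = x^2.
G =
  [2, 0, 2/3]
  [0, 2/3, 0]
  [2/3, 0, 2/5],
b = (2/3, -4/15, 2/5).
Solving gives a_0 = 0, a_1 = -2/5, a_2 = 1, so
  g(x) = x^2 - 2*x/5.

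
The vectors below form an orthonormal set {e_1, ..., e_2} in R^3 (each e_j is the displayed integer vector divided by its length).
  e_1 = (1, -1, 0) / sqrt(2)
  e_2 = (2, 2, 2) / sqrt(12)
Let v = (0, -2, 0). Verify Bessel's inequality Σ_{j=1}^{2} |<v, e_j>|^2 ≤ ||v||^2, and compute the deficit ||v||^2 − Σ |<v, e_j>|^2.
Σ |<v, e_j>|^2 = 10/3; ||v||^2 = 4; deficit = 2/3

Write each e_j = u_j / sqrt(<u_j, u_j>) where u_j is the displayed integer vector. Then <v, e_j> = <v, u_j> / sqrt(<u_j, u_j>), so |<v, e_j>|^2 = <v, u_j>^2 / <u_j, u_j>.
Coefficients: <v, e_1> = 2/sqrt(2), <v, e_2> = -4/sqrt(12).
Square and sum: Σ |<v, e_j>|^2 = 10/3.
Compute ||v||^2 = v·v = 4.
Deficit = 4 − 10/3 = 2/3 ≥ 0, confirming Bessel's inequality. (The deficit equals ||v − Σ <v,e_j> e_j||^2, the squared distance from v to span{e_j}.)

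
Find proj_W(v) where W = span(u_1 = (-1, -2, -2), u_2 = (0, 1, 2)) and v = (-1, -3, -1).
proj_W(v) = (-5/3, -7/3, -4/3)

Set up U = [u_1 | ... | u_2] ∈ R^(3×2). The projector onto W = col(U) is P = U (U^T U)^(-1) U^T.
Compute U^T U =
  [9, -6]
  [-6, 5],
and U^T v = (9, -5).
Solve U^T U · c = U^T v for the coefficients: c = (5/3, 1). The projection is proj_W(v) = U c.
Check: (v - proj_W(v)) · u_1 = 0  (should be 0).
Check: (v - proj_W(v)) · u_2 = 0  (should be 0).
Result: proj_W(v) = (-5/3, -7/3, -4/3).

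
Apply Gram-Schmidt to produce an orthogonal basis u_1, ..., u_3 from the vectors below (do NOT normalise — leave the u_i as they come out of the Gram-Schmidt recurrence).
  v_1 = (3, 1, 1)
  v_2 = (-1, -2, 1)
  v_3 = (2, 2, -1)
Orthogonal basis:
  u_1 = (3, 1, 1)
  u_2 = (1/11, -18/11, 15/11)
  u_3 = (9/50, -6/25, -3/10)

Apply the Gram-Schmidt recurrence
  u_1 = v_1
  u_i = v_i − Σ_{j<i} ((v_i · u_j) / (u_j · u_j)) · u_j.

Step by step this gives:
  u_1 = (3, 1, 1)
  u_2 = (1/11, -18/11, 15/11)
  u_3 = (9/50, -6/25, -3/10)

Orthogonality check:
  u_2 · u_1 = 0 (should be 0)
  u_3 · u_1 = 0 (should be 0)
  u_3 · u_2 = 0 (should be 0)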